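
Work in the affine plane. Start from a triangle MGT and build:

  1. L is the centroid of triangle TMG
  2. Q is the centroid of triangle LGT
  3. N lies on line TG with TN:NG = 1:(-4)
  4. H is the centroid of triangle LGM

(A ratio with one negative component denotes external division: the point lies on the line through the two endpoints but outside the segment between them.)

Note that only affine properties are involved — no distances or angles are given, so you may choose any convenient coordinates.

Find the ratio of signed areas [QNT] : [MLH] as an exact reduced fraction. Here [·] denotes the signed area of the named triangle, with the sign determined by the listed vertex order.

Work in coordinates with M = (0, 0), G = (1, 0), T = (0, 1).
1. L is the centroid of triangle TMG ⇒ L = (1/3, 1/3)
2. Q is the centroid of triangle LGT ⇒ Q = (4/9, 4/9)
3. N lies on line TG with TN:NG = 1:(-4) ⇒ N = (-1/3, 4/3)
4. H is the centroid of triangle LGM ⇒ H = (4/9, 1/9)
2·[QNT] = -1/27, 2·[MLH] = -1/9
[QNT]:[MLH] = -1/27:-1/9 = 1/3

[QNT]:[MLH] = 1/3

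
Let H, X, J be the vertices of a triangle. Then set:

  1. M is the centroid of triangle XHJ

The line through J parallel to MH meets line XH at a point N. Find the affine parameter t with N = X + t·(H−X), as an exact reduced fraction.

Choose coordinates H = (0, 0), X = (1, 0), J = (0, 1).
1. M is the centroid of triangle XHJ ⇒ M = (1/3, 1/3)
through J parallel to MH: direction (-1/3, -1/3); meets XH at N = (-1, 0)
N = X + t·(H−X) with t = 2

t = 2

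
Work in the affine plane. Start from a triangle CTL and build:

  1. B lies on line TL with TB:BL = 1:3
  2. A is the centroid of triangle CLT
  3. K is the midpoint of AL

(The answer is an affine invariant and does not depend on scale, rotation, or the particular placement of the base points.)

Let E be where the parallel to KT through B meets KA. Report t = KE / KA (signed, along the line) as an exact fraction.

t = -1/4

Assign C = (0, 0), T = (1, 0), L = (0, 1) — the answer is frame-independent, so this choice is without loss of generality.
1. B lies on line TL with TB:BL = 1:3 ⇒ B = (3/4, 1/4)
2. A is the centroid of triangle CLT ⇒ A = (1/3, 1/3)
3. K is the midpoint of AL ⇒ K = (1/6, 2/3)
through B parallel to KT: direction (5/6, -2/3); meets KA at E = (1/8, 3/4)
E = K + t·(A−K) with t = -1/4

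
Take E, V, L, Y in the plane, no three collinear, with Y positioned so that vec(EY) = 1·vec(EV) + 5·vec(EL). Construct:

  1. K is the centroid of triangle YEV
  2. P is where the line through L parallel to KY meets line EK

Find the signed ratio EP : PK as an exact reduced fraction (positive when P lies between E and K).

EP:PK = -1/6

Assign E = (0, 0), V = (1, 0), L = (0, 1), Y = (1, 5) — the answer is frame-independent, so this choice is without loss of generality.
1. K is the centroid of triangle YEV ⇒ K = (2/3, 5/3)
2. P is where the line through L parallel to KY meets line EK ⇒ P = (-2/15, -1/3)
P = E + t·(K−E) with t = -1/5, so EP:PK = t:(1−t) = -1/5:6/5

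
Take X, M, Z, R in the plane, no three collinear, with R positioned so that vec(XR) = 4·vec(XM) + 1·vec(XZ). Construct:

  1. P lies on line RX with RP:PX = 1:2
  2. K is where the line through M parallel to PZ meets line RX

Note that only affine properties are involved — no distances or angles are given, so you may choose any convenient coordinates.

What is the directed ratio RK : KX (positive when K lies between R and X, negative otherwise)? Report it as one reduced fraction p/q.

RK:KX = 11

Choose coordinates X = (0, 0), M = (1, 0), Z = (0, 1), R = (4, 1).
1. P lies on line RX with RP:PX = 1:2 ⇒ P = (8/3, 2/3)
2. K is where the line through M parallel to PZ meets line RX ⇒ K = (1/3, 1/12)
K = R + t·(X−R) with t = 11/12, so RK:KX = t:(1−t) = 11/12:1/12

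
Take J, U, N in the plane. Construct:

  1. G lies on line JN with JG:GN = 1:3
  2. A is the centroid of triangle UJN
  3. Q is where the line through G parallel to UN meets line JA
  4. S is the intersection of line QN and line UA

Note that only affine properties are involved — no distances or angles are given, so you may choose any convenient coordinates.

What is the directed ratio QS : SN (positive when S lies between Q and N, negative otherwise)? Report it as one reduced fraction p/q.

QS:SN = 5/8

Assign J = (0, 0), U = (1, 0), N = (0, 1) — the answer is frame-independent, so this choice is without loss of generality.
1. G lies on line JN with JG:GN = 1:3 ⇒ G = (0, 1/4)
2. A is the centroid of triangle UJN ⇒ A = (1/3, 1/3)
3. Q is where the line through G parallel to UN meets line JA ⇒ Q = (1/8, 1/8)
4. S is the intersection of line QN and line UA ⇒ S = (1/13, 6/13)
S = Q + t·(N−Q) with t = 5/13, so QS:SN = t:(1−t) = 5/13:8/13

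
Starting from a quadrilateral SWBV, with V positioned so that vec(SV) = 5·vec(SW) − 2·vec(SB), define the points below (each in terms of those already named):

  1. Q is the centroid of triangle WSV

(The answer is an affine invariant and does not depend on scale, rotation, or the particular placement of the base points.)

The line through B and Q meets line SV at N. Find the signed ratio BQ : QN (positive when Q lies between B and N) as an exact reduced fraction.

BQ:QN = 13/2

Set S = (0, 0), W = (1, 0), B = (0, 1), V = (5, -2); any affine frame gives the same invariant.
1. Q is the centroid of triangle WSV ⇒ Q = (2, -2/3)
line BQ meets SV at N = (30/13, -12/13)
Q = B + t·(N−B) with t = 13/15, so BQ:QN = 13/15:2/15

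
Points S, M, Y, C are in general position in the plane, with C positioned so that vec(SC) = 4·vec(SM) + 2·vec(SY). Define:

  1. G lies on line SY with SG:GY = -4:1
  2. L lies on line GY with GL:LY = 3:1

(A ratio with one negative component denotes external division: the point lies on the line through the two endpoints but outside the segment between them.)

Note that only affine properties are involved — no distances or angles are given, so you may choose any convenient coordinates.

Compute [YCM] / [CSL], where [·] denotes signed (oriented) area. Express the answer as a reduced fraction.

Set S = (0, 0), M = (1, 0), Y = (0, 1), C = (4, 2); any affine frame gives the same invariant.
1. G lies on line SY with SG:GY = -4:1 ⇒ G = (0, 4/3)
2. L lies on line GY with GL:LY = 3:1 ⇒ L = (0, 13/12)
2·[YCM] = -5, 2·[CSL] = -13/3
[YCM]:[CSL] = -5:-13/3 = 15/13

[YCM]:[CSL] = 15/13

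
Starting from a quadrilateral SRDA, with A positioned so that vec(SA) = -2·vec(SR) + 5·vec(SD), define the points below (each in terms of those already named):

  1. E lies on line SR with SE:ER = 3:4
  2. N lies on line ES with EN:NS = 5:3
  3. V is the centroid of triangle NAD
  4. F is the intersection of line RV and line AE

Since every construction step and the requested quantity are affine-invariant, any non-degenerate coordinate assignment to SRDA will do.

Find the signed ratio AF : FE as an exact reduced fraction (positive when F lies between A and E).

AF:FE = 347/192

Set S = (0, 0), R = (1, 0), D = (0, 1), A = (-2, 5); any affine frame gives the same invariant.
1. E lies on line SR with SE:ER = 3:4 ⇒ E = (3/7, 0)
2. N lies on line ES with EN:NS = 5:3 ⇒ N = (9/56, 0)
3. V is the centroid of triangle NAD ⇒ V = (-103/168, 2)
4. F is the intersection of line RV and line AE ⇒ F = (-1647/3773, 960/539)
F = A + t·(E−A) with t = 347/539, so AF:FE = t:(1−t) = 347/539:192/539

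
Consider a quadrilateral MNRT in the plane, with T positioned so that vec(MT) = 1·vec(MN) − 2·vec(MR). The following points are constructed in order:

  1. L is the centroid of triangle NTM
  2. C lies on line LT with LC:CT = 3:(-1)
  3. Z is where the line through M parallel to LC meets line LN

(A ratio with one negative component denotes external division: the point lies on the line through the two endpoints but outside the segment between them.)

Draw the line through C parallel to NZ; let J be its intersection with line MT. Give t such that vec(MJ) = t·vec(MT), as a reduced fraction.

Set M = (0, 0), N = (1, 0), R = (0, 1), T = (1, -2); any affine frame gives the same invariant.
1. L is the centroid of triangle NTM ⇒ L = (2/3, -2/3)
2. C lies on line LT with LC:CT = 3:(-1) ⇒ C = (7/6, -8/3)
3. Z is where the line through M parallel to LC meets line LN ⇒ Z = (1/3, -4/3)
through C parallel to NZ: direction (-2/3, -4/3); meets MT at J = (5/4, -5/2)
J = M + t·(T−M) with t = 5/4

t = 5/4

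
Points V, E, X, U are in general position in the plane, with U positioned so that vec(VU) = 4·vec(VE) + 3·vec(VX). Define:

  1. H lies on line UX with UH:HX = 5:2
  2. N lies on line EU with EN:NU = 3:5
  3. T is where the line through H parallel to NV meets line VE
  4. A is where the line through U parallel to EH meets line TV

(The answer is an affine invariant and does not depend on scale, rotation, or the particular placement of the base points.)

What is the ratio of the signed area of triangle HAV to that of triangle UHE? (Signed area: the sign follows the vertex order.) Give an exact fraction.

Choose coordinates V = (0, 0), E = (1, 0), X = (0, 1), U = (4, 3).
1. H lies on line UX with UH:HX = 5:2 ⇒ H = (8/7, 11/7)
2. N lies on line EU with EN:NU = 3:5 ⇒ N = (17/8, 9/8)
3. T is where the line through H parallel to NV meets line VE ⇒ T = (-115/63, 0)
4. A is where the line through U parallel to EH meets line TV ⇒ A = (41/11, 0)
2·[HAV] = -41/7, 2·[UHE] = 30/7
[HAV]:[UHE] = -41/7:30/7 = -41/30

[HAV]:[UHE] = -41/30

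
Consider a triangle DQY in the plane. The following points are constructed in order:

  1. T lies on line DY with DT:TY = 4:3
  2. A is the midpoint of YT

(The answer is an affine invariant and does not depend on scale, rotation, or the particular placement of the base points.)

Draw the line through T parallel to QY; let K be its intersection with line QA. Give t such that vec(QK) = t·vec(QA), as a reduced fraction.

Assign D = (0, 0), Q = (1, 0), Y = (0, 1) — the answer is frame-independent, so this choice is without loss of generality.
1. T lies on line DY with DT:TY = 4:3 ⇒ T = (0, 4/7)
2. A is the midpoint of YT ⇒ A = (0, 11/14)
through T parallel to QY: direction (-1, 1); meets QA at K = (-1, 11/7)
K = Q + t·(A−Q) with t = 2

t = 2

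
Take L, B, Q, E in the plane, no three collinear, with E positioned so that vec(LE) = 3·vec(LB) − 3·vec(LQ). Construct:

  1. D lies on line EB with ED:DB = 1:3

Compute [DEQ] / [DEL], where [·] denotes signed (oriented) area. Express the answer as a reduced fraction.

[DEQ]:[DEL] = 1/3

Choose coordinates L = (0, 0), B = (1, 0), Q = (0, 1), E = (3, -3).
1. D lies on line EB with ED:DB = 1:3 ⇒ D = (5/2, -9/4)
2·[DEQ] = -1/4, 2·[DEL] = -3/4
[DEQ]:[DEL] = -1/4:-3/4 = 1/3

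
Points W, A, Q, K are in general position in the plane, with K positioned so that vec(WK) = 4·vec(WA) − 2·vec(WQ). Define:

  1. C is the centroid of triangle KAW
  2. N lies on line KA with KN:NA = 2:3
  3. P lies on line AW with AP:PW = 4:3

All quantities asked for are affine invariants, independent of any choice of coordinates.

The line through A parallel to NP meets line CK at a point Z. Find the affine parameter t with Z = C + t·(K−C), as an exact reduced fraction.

Assign W = (0, 0), A = (1, 0), Q = (0, 1), K = (4, -2) — the answer is frame-independent, so this choice is without loss of generality.
1. C is the centroid of triangle KAW ⇒ C = (5/3, -2/3)
2. N lies on line KA with KN:NA = 2:3 ⇒ N = (14/5, -6/5)
3. P lies on line AW with AP:PW = 4:3 ⇒ P = (3/7, 0)
through A parallel to NP: direction (-83/35, 6/5); meets CK at Z = (-64/19, 42/19)
Z = C + t·(K−C) with t = -41/19

t = -41/19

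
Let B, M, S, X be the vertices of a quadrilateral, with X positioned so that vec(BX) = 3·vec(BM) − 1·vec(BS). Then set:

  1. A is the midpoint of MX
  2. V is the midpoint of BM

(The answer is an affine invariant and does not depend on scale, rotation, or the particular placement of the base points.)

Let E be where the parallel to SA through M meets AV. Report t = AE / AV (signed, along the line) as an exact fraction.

Set B = (0, 0), M = (1, 0), S = (0, 1), X = (3, -1); any affine frame gives the same invariant.
1. A is the midpoint of MX ⇒ A = (2, -1/2)
2. V is the midpoint of BM ⇒ V = (1/2, 0)
through M parallel to SA: direction (2, -3/2); meets AV at E = (7/5, -3/10)
E = A + t·(V−A) with t = 2/5

t = 2/5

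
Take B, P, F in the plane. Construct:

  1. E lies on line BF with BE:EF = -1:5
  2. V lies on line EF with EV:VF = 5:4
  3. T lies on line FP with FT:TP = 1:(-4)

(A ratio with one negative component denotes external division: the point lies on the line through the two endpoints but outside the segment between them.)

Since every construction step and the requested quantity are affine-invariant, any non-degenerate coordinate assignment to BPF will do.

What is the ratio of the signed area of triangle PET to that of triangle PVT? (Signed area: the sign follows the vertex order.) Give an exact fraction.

Work in coordinates with B = (0, 0), P = (1, 0), F = (0, 1).
1. E lies on line BF with BE:EF = -1:5 ⇒ E = (0, -1/4)
2. V lies on line EF with EV:VF = 5:4 ⇒ V = (0, 4/9)
3. T lies on line FP with FT:TP = 1:(-4) ⇒ T = (-1/3, 4/3)
2·[PET] = -5/3, 2·[PVT] = -20/27
[PET]:[PVT] = -5/3:-20/27 = 9/4

[PET]:[PVT] = 9/4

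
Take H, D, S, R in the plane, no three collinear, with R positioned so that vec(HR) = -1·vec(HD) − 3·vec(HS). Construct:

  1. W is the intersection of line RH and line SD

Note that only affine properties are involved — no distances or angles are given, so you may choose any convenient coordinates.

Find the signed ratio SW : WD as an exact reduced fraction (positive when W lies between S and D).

Work in coordinates with H = (0, 0), D = (1, 0), S = (0, 1), R = (-1, -3).
1. W is the intersection of line RH and line SD ⇒ W = (1/4, 3/4)
W = S + t·(D−S) with t = 1/4, so SW:WD = t:(1−t) = 1/4:3/4

SW:WD = 1/3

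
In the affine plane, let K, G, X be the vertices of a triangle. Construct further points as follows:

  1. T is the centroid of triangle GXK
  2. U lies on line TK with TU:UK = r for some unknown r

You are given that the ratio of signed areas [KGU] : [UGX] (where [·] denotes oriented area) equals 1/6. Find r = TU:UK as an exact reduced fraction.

Set K = (0, 0), G = (1, 0), X = (0, 1); any affine frame gives the same invariant.
1. T is the centroid of triangle GXK ⇒ T = (1/3, 1/3)
2. With TU:UK = r, write λ = r/(r+1) so U = T + λ·(K−T); U is affine-linear in λ
Every point depending on U is an affine combination of U and λ-independent points, so each such coordinate is linear in λ; the λ² term in each signed area is a multiple of (K−T)×(K−T) = 0, so 2·[KGU] and 2·[UGX] are each linear in λ. Evaluating at λ=0 and λ=1:
  2·[KGU] = -1/3·λ + 1/3,   2·[UGX] = 2/3·λ + 1/3
So [KGU]:[UGX] = (-1/3·λ + 1/3) / (2/3·λ + 1/3). Setting this equal to 1/6:
  -1/3·λ + 1/3 = 1/6·(2/3·λ + 1/3)  ⇒  λ = 5/8
Then r = λ/(1−λ) = (5/8)/(3/8) = 5/3. Check: with r = 5/3, U = (1/8, 1/8) and [KGU]:[UGX] = 1/6 as required.

r = 5/3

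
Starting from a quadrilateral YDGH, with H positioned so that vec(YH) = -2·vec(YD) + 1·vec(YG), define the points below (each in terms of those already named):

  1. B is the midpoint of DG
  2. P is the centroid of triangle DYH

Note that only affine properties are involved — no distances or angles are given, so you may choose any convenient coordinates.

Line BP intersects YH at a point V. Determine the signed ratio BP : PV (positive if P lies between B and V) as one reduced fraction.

BP:PV = 7/2

Choose coordinates Y = (0, 0), D = (1, 0), G = (0, 1), H = (-2, 1).
1. B is the midpoint of DG ⇒ B = (1/2, 1/2)
2. P is the centroid of triangle DYH ⇒ P = (-1/3, 1/3)
line BP meets YH at V = (-4/7, 2/7)
P = B + t·(V−B) with t = 7/9, so BP:PV = 7/9:2/9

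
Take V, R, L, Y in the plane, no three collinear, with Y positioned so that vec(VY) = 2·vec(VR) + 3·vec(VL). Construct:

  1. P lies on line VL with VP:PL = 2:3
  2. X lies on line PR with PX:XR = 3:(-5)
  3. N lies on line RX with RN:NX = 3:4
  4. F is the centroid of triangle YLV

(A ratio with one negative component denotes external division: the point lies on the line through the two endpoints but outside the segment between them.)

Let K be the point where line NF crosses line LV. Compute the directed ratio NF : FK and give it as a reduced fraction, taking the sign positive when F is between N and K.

NF:FK = -31/28

Set V = (0, 0), R = (1, 0), L = (0, 1), Y = (2, 3); any affine frame gives the same invariant.
1. P lies on line VL with VP:PL = 2:3 ⇒ P = (0, 2/5)
2. X lies on line PR with PX:XR = 3:(-5) ⇒ X = (-3/2, 1)
3. N lies on line RX with RN:NX = 3:4 ⇒ N = (-1/14, 3/7)
4. F is the centroid of triangle YLV ⇒ F = (2/3, 4/3)
line NF meets LV at K = (0, 16/31)
F = N + t·(K−N) with t = 31/3, so NF:FK = 31/3:-28/3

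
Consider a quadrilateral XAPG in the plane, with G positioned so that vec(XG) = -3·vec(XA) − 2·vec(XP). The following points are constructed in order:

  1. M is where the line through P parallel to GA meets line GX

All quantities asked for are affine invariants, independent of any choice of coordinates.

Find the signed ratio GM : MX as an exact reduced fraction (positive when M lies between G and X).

GM:MX = -3/2

Set X = (0, 0), A = (1, 0), P = (0, 1), G = (-3, -2); any affine frame gives the same invariant.
1. M is where the line through P parallel to GA meets line GX ⇒ M = (6, 4)
M = G + t·(X−G) with t = 3, so GM:MX = t:(1−t) = 3:-2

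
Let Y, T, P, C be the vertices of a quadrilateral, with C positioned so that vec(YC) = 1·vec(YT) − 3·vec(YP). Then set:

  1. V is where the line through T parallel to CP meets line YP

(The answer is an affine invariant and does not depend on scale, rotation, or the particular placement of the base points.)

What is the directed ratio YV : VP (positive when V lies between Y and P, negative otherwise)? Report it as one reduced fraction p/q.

YV:VP = -4/3

Choose coordinates Y = (0, 0), T = (1, 0), P = (0, 1), C = (1, -3).
1. V is where the line through T parallel to CP meets line YP ⇒ V = (0, 4)
V = Y + t·(P−Y) with t = 4, so YV:VP = t:(1−t) = 4:-3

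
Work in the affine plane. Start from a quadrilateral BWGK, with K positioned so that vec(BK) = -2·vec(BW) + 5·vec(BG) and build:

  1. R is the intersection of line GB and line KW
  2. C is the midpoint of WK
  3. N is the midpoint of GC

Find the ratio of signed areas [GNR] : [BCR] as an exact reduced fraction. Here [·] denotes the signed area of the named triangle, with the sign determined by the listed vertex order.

Choose coordinates B = (0, 0), W = (1, 0), G = (0, 1), K = (-2, 5).
1. R is the intersection of line GB and line KW ⇒ R = (0, 5/3)
2. C is the midpoint of WK ⇒ C = (-1/2, 5/2)
3. N is the midpoint of GC ⇒ N = (-1/4, 7/4)
2·[GNR] = -1/6, 2·[BCR] = -5/6
[GNR]:[BCR] = -1/6:-5/6 = 1/5

[GNR]:[BCR] = 1/5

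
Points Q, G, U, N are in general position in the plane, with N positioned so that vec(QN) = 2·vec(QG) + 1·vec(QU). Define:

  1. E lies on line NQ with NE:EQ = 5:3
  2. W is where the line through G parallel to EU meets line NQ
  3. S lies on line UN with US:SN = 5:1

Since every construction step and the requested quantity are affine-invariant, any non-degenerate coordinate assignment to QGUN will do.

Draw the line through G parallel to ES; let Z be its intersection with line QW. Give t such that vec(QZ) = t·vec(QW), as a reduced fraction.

t = 6

Set Q = (0, 0), G = (1, 0), U = (0, 1), N = (2, 1); any affine frame gives the same invariant.
1. E lies on line NQ with NE:EQ = 5:3 ⇒ E = (3/4, 3/8)
2. W is where the line through G parallel to EU meets line NQ ⇒ W = (5/8, 5/16)
3. S lies on line UN with US:SN = 5:1 ⇒ S = (5/3, 1)
through G parallel to ES: direction (11/12, 5/8); meets QW at Z = (15/4, 15/8)
Z = Q + t·(W−Q) with t = 6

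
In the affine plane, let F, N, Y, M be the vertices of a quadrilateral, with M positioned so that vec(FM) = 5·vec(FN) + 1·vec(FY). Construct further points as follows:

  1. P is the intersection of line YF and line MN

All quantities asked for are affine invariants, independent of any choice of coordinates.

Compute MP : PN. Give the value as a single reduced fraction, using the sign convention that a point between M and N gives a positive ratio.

Choose coordinates F = (0, 0), N = (1, 0), Y = (0, 1), M = (5, 1).
1. P is the intersection of line YF and line MN ⇒ P = (0, -1/4)
P = M + t·(N−M) with t = 5/4, so MP:PN = t:(1−t) = 5/4:-1/4

MP:PN = -5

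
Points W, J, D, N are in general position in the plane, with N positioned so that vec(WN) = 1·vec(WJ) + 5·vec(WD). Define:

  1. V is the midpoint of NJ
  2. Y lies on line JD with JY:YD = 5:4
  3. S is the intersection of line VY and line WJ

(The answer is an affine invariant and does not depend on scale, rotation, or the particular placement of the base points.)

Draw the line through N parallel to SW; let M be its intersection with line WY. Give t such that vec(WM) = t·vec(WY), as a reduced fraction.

t = 9

Work in coordinates with W = (0, 0), J = (1, 0), D = (0, 1), N = (1, 5).
1. V is the midpoint of NJ ⇒ V = (1, 5/2)
2. Y lies on line JD with JY:YD = 5:4 ⇒ Y = (4/9, 5/9)
3. S is the intersection of line VY and line WJ ⇒ S = (2/7, 0)
through N parallel to SW: direction (-2/7, 0); meets WY at M = (4, 5)
M = W + t·(Y−W) with t = 9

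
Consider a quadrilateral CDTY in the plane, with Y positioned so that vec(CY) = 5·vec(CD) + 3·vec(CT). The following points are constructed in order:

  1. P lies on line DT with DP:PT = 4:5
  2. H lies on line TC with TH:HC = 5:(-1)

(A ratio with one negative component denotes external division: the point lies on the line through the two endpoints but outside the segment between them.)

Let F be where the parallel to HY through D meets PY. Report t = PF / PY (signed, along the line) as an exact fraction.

Choose coordinates C = (0, 0), D = (1, 0), T = (0, 1), Y = (5, 3).
1. P lies on line DT with DP:PT = 4:5 ⇒ P = (5/9, 4/9)
2. H lies on line TC with TH:HC = 5:(-1) ⇒ H = (0, -1/4)
through D parallel to HY: direction (5, 13/4); meets PY at F = (31/3, 91/15)
F = P + t·(Y−P) with t = 11/5

t = 11/5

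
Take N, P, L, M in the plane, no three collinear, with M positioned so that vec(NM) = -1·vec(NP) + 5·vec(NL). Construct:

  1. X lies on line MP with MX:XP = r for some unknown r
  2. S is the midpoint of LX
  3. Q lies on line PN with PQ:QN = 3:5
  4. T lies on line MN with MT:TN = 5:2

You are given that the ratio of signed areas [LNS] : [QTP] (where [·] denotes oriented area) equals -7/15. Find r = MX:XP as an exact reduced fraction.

Choose coordinates N = (0, 0), P = (1, 0), L = (0, 1), M = (-1, 5).
1. With MX:XP = r, write λ = r/(r+1) so X = M + λ·(P−M); X is affine-linear in λ
2. S is the midpoint of LX ⇒ S is an affine combination of earlier points and hence also affine-linear in λ
3. Q lies on line PN with PQ:QN = 3:5 ⇒ Q = (5/8, 0)
4. T lies on line MN with MT:TN = 5:2 ⇒ T = (-2/7, 10/7)
Every point depending on X is an affine combination of X and λ-independent points, so each such coordinate is linear in λ; the λ² term in each signed area is a multiple of (P−M)×(P−M) = 0, so 2·[LNS] and 2·[QTP] are each linear in λ. Evaluating at λ=0 and λ=1:
  2·[LNS] = λ − 1/2,   2·[QTP] = -15/28
So [LNS]:[QTP] = (λ − 1/2) / (-15/28). Setting this equal to -7/15:
  λ − 1/2 = -7/15·(-15/28)  ⇒  λ = 3/4
Then r = λ/(1−λ) = (3/4)/(1/4) = 3. Check: with r = 3, X = (1/2, 5/4) and [LNS]:[QTP] = -7/15 as required.

r = 3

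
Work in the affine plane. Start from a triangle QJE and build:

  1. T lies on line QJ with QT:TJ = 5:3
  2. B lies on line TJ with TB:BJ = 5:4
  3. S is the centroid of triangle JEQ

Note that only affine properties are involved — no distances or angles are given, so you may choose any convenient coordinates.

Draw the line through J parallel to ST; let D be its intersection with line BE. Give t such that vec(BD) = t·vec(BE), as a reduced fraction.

t = 4

Set Q = (0, 0), J = (1, 0), E = (0, 1); any affine frame gives the same invariant.
1. T lies on line QJ with QT:TJ = 5:3 ⇒ T = (5/8, 0)
2. B lies on line TJ with TB:BJ = 5:4 ⇒ B = (5/6, 0)
3. S is the centroid of triangle JEQ ⇒ S = (1/3, 1/3)
through J parallel to ST: direction (7/24, -1/3); meets BE at D = (-5/2, 4)
D = B + t·(E−B) with t = 4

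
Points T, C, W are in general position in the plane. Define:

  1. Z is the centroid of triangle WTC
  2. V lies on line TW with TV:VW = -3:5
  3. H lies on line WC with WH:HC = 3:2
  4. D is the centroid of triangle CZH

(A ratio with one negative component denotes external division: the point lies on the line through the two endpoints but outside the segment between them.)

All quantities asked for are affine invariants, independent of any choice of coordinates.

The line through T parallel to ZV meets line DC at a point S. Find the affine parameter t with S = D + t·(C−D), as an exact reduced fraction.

t = -3/2

Assign T = (0, 0), C = (1, 0), W = (0, 1) — the answer is frame-independent, so this choice is without loss of generality.
1. Z is the centroid of triangle WTC ⇒ Z = (1/3, 1/3)
2. V lies on line TW with TV:VW = -3:5 ⇒ V = (0, -3/2)
3. H lies on line WC with WH:HC = 3:2 ⇒ H = (3/5, 2/5)
4. D is the centroid of triangle CZH ⇒ D = (29/45, 11/45)
through T parallel to ZV: direction (-1/3, -11/6); meets DC at S = (1/9, 11/18)
S = D + t·(C−D) with t = -3/2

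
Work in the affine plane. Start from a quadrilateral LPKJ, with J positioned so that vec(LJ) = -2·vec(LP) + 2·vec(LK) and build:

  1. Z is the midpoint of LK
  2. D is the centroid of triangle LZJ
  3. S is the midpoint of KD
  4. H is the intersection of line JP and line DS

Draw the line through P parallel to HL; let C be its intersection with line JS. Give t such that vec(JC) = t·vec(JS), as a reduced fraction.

Choose coordinates L = (0, 0), P = (1, 0), K = (0, 1), J = (-2, 2).
1. Z is the midpoint of LK ⇒ Z = (0, 1/2)
2. D is the centroid of triangle LZJ ⇒ D = (-2/3, 5/6)
3. S is the midpoint of KD ⇒ S = (-1/3, 11/12)
4. H is the intersection of line JP and line DS ⇒ H = (-4/11, 10/11)
through P parallel to HL: direction (4/11, -10/11); meets JS at C = (36/37, 5/74)
C = J + t·(S−J) with t = 66/37

t = 66/37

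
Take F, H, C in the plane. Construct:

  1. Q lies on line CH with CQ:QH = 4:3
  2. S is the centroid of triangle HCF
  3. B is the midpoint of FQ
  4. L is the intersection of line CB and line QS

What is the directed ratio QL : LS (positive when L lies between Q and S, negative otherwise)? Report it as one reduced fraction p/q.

QL:LS = -4

Set F = (0, 0), H = (1, 0), C = (0, 1); any affine frame gives the same invariant.
1. Q lies on line CH with CQ:QH = 4:3 ⇒ Q = (4/7, 3/7)
2. S is the centroid of triangle HCF ⇒ S = (1/3, 1/3)
3. B is the midpoint of FQ ⇒ B = (2/7, 3/14)
4. L is the intersection of line CB and line QS ⇒ L = (16/63, 19/63)
L = Q + t·(S−Q) with t = 4/3, so QL:LS = t:(1−t) = 4/3:-1/3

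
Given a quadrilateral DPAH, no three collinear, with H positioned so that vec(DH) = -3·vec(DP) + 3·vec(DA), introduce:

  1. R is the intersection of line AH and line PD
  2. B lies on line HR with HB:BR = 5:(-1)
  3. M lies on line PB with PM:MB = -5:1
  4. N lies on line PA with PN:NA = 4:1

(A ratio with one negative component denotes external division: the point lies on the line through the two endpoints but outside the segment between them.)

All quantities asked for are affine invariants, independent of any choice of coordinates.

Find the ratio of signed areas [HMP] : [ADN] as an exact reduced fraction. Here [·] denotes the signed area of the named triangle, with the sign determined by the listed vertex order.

[HMP]:[ADN] = -375/32

Work in coordinates with D = (0, 0), P = (1, 0), A = (0, 1), H = (-3, 3).
1. R is the intersection of line AH and line PD ⇒ R = (3/2, 0)
2. B lies on line HR with HB:BR = 5:(-1) ⇒ B = (21/8, -3/4)
3. M lies on line PB with PM:MB = -5:1 ⇒ M = (97/32, -15/16)
4. N lies on line PA with PN:NA = 4:1 ⇒ N = (1/5, 4/5)
2·[HMP] = -75/32, 2·[ADN] = 1/5
[HMP]:[ADN] = -75/32:1/5 = -375/32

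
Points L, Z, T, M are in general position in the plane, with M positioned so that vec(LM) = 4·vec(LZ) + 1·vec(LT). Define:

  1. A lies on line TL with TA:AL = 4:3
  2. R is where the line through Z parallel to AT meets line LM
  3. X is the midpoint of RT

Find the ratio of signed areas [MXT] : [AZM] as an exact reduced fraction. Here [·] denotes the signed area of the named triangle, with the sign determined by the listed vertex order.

Set L = (0, 0), Z = (1, 0), T = (0, 1), M = (4, 1); any affine frame gives the same invariant.
1. A lies on line TL with TA:AL = 4:3 ⇒ A = (0, 3/7)
2. R is where the line through Z parallel to AT meets line LM ⇒ R = (1, 1/4)
3. X is the midpoint of RT ⇒ X = (1/2, 5/8)
2·[MXT] = -3/2, 2·[AZM] = 16/7
[MXT]:[AZM] = -3/2:16/7 = -21/32

[MXT]:[AZM] = -21/32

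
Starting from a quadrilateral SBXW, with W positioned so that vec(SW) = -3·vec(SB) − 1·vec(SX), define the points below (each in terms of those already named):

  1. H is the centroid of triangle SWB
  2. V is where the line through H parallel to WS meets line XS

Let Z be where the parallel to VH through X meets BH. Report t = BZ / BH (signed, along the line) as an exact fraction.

Set S = (0, 0), B = (1, 0), X = (0, 1), W = (-3, -1); any affine frame gives the same invariant.
1. H is the centroid of triangle SWB ⇒ H = (-2/3, -1/3)
2. V is where the line through H parallel to WS meets line XS ⇒ V = (0, -1/9)
through X parallel to VH: direction (-2/3, -2/9); meets BH at Z = (-9, -2)
Z = B + t·(H−B) with t = 6

t = 6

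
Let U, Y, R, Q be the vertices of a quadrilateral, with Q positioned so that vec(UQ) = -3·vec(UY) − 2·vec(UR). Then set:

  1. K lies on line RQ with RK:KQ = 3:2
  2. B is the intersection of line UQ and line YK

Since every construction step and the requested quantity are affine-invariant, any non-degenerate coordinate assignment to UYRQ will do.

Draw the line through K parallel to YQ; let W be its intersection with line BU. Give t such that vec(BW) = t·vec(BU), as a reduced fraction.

Assign U = (0, 0), Y = (1, 0), R = (0, 1), Q = (-3, -2) — the answer is frame-independent, so this choice is without loss of generality.
1. K lies on line RQ with RK:KQ = 3:2 ⇒ K = (-9/5, -4/5)
2. B is the intersection of line UQ and line YK ⇒ B = (-3/4, -1/2)
through K parallel to YQ: direction (-4, -2); meets BU at W = (3/5, 2/5)
W = B + t·(U−B) with t = 9/5

t = 9/5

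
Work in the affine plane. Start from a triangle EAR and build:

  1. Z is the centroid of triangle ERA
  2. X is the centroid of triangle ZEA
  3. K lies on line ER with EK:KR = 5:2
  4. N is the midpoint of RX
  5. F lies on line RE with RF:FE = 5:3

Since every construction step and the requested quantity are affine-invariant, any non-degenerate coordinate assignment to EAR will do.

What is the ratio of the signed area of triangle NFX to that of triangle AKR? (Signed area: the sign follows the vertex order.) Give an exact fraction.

Assign E = (0, 0), A = (1, 0), R = (0, 1) — the answer is frame-independent, so this choice is without loss of generality.
1. Z is the centroid of triangle ERA ⇒ Z = (1/3, 1/3)
2. X is the centroid of triangle ZEA ⇒ X = (4/9, 1/9)
3. K lies on line ER with EK:KR = 5:2 ⇒ K = (0, 5/7)
4. N is the midpoint of RX ⇒ N = (2/9, 5/9)
5. F lies on line RE with RF:FE = 5:3 ⇒ F = (0, 3/8)
2·[NFX] = 5/36, 2·[AKR] = -2/7
[NFX]:[AKR] = 5/36:-2/7 = -35/72

[NFX]:[AKR] = -35/72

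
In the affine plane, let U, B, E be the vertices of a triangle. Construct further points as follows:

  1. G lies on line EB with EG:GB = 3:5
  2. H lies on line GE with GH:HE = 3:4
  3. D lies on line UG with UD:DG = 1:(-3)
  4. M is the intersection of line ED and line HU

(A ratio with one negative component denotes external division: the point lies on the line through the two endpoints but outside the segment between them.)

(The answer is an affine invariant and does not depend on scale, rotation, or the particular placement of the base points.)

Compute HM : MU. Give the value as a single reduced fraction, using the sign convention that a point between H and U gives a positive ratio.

HM:MU = -12/7

Choose coordinates U = (0, 0), B = (1, 0), E = (0, 1).
1. G lies on line EB with EG:GB = 3:5 ⇒ G = (3/8, 5/8)
2. H lies on line GE with GH:HE = 3:4 ⇒ H = (3/14, 11/14)
3. D lies on line UG with UD:DG = 1:(-3) ⇒ D = (-3/16, -5/16)
4. M is the intersection of line ED and line HU ⇒ M = (-3/10, -11/10)
M = H + t·(U−H) with t = 12/5, so HM:MU = t:(1−t) = 12/5:-7/5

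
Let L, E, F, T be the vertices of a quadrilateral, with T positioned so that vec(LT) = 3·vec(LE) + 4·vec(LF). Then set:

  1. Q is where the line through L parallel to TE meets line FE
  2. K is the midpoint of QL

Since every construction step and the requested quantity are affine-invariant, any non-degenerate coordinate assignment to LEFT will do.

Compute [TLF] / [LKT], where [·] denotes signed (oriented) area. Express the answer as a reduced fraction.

[TLF]:[LKT] = 9

Choose coordinates L = (0, 0), E = (1, 0), F = (0, 1), T = (3, 4).
1. Q is where the line through L parallel to TE meets line FE ⇒ Q = (1/3, 2/3)
2. K is the midpoint of QL ⇒ K = (1/6, 1/3)
2·[TLF] = -3, 2·[LKT] = -1/3
[TLF]:[LKT] = -3:-1/3 = 9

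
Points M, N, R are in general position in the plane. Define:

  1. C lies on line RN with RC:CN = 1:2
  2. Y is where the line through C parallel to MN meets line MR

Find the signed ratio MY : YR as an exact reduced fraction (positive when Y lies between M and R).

MY:YR = 2

Choose coordinates M = (0, 0), N = (1, 0), R = (0, 1).
1. C lies on line RN with RC:CN = 1:2 ⇒ C = (1/3, 2/3)
2. Y is where the line through C parallel to MN meets line MR ⇒ Y = (0, 2/3)
Y = M + t·(R−M) with t = 2/3, so MY:YR = t:(1−t) = 2/3:1/3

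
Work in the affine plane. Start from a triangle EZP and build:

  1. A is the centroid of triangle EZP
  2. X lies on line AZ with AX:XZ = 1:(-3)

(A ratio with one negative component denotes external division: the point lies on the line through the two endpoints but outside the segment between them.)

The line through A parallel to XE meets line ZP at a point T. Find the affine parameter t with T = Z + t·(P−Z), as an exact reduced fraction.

Work in coordinates with E = (0, 0), Z = (1, 0), P = (0, 1).
1. A is the centroid of triangle EZP ⇒ A = (1/3, 1/3)
2. X lies on line AZ with AX:XZ = 1:(-3) ⇒ X = (0, 1/2)
through A parallel to XE: direction (0, -1/2); meets ZP at T = (1/3, 2/3)
T = Z + t·(P−Z) with t = 2/3

t = 2/3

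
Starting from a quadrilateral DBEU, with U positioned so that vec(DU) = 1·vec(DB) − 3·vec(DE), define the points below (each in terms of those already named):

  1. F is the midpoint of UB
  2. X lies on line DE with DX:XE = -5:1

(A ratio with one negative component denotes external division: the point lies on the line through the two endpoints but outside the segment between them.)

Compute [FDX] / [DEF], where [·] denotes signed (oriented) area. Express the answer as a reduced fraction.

Work in coordinates with D = (0, 0), B = (1, 0), E = (0, 1), U = (1, -3).
1. F is the midpoint of UB ⇒ F = (1, -3/2)
2. X lies on line DE with DX:XE = -5:1 ⇒ X = (0, 5/4)
2·[FDX] = -5/4, 2·[DEF] = -1
[FDX]:[DEF] = -5/4:-1 = 5/4

[FDX]:[DEF] = 5/4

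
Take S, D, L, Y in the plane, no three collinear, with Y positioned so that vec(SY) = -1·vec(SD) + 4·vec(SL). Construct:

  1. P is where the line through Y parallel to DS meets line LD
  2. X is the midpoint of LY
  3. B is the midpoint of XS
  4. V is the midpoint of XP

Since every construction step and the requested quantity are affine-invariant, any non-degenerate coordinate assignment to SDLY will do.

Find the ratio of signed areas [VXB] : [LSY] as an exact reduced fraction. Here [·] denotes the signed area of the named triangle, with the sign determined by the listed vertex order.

[VXB]:[LSY] = 11/8

Set S = (0, 0), D = (1, 0), L = (0, 1), Y = (-1, 4); any affine frame gives the same invariant.
1. P is where the line through Y parallel to DS meets line LD ⇒ P = (-3, 4)
2. X is the midpoint of LY ⇒ X = (-1/2, 5/2)
3. B is the midpoint of XS ⇒ B = (-1/4, 5/4)
4. V is the midpoint of XP ⇒ V = (-7/4, 13/4)
2·[VXB] = -11/8, 2·[LSY] = -1
[VXB]:[LSY] = -11/8:-1 = 11/8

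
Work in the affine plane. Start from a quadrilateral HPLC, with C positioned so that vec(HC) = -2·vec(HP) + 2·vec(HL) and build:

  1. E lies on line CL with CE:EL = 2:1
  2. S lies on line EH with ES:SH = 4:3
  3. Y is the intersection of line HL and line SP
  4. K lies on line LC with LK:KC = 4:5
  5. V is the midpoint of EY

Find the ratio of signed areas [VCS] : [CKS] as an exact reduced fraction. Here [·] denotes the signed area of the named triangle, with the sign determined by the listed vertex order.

[VCS]:[CKS] = -3/4

Work in coordinates with H = (0, 0), P = (1, 0), L = (0, 1), C = (-2, 2).
1. E lies on line CL with CE:EL = 2:1 ⇒ E = (-2/3, 4/3)
2. S lies on line EH with ES:SH = 4:3 ⇒ S = (-2/7, 4/7)
3. Y is the intersection of line HL and line SP ⇒ Y = (0, 4/9)
4. K lies on line LC with LK:KC = 4:5 ⇒ K = (-8/9, 13/9)
5. V is the midpoint of EY ⇒ V = (-1/3, 8/9)
2·[VCS] = 10/21, 2·[CKS] = -40/63
[VCS]:[CKS] = 10/21:-40/63 = -3/4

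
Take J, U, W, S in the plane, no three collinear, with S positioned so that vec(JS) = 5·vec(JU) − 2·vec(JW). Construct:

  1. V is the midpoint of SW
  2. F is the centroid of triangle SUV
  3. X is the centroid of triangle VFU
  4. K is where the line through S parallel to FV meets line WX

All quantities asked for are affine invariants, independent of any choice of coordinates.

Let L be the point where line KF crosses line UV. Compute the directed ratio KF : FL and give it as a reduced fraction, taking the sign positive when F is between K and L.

KF:FL = 6

Work in coordinates with J = (0, 0), U = (1, 0), W = (0, 1), S = (5, -2).
1. V is the midpoint of SW ⇒ V = (5/2, -1/2)
2. F is the centroid of triangle SUV ⇒ F = (17/6, -5/6)
3. X is the centroid of triangle VFU ⇒ X = (19/9, -4/9)
4. K is where the line through S parallel to FV meets line WX ⇒ K = (19/3, -10/3)
line KF meets UV at L = (9/4, -5/12)
F = K + t·(L−K) with t = 6/7, so KF:FL = 6/7:1/7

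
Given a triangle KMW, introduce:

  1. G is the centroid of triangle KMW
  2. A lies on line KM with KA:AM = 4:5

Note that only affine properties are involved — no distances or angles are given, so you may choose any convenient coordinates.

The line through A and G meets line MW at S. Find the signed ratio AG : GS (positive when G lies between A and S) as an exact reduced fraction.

Choose coordinates K = (0, 0), M = (1, 0), W = (0, 1).
1. G is the centroid of triangle KMW ⇒ G = (1/3, 1/3)
2. A lies on line KM with KA:AM = 4:5 ⇒ A = (4/9, 0)
line AG meets MW at S = (1/6, 5/6)
G = A + t·(S−A) with t = 2/5, so AG:GS = 2/5:3/5

AG:GS = 2/3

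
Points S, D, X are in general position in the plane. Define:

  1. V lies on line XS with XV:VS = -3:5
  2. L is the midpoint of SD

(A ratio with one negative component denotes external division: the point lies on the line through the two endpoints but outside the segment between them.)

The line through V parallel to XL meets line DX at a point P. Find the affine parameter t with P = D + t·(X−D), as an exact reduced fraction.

Choose coordinates S = (0, 0), D = (1, 0), X = (0, 1).
1. V lies on line XS with XV:VS = -3:5 ⇒ V = (0, 5/2)
2. L is the midpoint of SD ⇒ L = (1/2, 0)
through V parallel to XL: direction (1/2, -1); meets DX at P = (3/2, -1/2)
P = D + t·(X−D) with t = -1/2

t = -1/2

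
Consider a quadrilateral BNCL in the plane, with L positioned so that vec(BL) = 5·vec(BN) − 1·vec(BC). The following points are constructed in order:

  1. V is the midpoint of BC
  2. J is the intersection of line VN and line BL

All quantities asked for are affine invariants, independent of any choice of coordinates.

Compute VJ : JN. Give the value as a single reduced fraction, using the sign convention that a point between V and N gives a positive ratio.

Work in coordinates with B = (0, 0), N = (1, 0), C = (0, 1), L = (5, -1).
1. V is the midpoint of BC ⇒ V = (0, 1/2)
2. J is the intersection of line VN and line BL ⇒ J = (5/3, -1/3)
J = V + t·(N−V) with t = 5/3, so VJ:JN = t:(1−t) = 5/3:-2/3

VJ:JN = -5/2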